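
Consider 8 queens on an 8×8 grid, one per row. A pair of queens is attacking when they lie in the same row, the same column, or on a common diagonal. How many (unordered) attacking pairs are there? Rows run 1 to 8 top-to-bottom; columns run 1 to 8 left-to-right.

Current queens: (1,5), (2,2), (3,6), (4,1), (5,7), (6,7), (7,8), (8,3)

2

Same column: (5,7)–(6,7) (column 7).
Same diagonal: (6,7)–(7,8) (|6−7| = |7−8| = 1).
Total attacking pairs: 2.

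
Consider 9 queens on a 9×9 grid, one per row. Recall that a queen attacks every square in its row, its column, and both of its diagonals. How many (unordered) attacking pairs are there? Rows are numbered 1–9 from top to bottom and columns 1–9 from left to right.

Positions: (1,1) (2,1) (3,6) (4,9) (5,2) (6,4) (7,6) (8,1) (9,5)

Same column: (1,1)–(2,1) (column 1); (1,1)–(8,1) (column 1); (2,1)–(8,1) (column 1); (3,6)–(7,6) (column 6).
Same diagonal: (2,1)–(7,6) (|2−7| = |1−6| = 5); (3,6)–(8,1) (|3−8| = |6−1| = 5); (4,9)–(7,6) (|4−7| = |9−6| = 3).
Total attacking pairs: 7.

7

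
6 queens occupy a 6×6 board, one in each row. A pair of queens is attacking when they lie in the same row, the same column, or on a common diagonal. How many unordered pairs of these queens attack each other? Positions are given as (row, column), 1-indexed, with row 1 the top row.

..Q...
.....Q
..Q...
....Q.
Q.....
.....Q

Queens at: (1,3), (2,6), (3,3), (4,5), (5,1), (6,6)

4

Same column: (1,3)–(3,3) (column 3); (2,6)–(6,6) (column 6).
Same diagonal: (3,3)–(5,1) (|3−5| = |3−1| = 2); (3,3)–(6,6) (|3−6| = |3−6| = 3).
Total attacking pairs: 4.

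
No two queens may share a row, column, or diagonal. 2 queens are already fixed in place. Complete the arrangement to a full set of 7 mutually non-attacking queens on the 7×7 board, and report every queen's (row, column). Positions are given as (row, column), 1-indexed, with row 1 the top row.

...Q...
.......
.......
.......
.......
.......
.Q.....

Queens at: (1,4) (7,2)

(1,4) (2,6) (3,1) (4,3) (5,5) (6,7) (7,2)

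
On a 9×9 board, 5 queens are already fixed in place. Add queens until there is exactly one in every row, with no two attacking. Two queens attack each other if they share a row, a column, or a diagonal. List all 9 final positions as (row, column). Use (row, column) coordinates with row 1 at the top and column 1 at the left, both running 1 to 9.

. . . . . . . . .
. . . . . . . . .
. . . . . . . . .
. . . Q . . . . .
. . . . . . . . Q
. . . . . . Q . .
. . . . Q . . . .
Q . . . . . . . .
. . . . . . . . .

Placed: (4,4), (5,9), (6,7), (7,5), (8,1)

(1,3) (2,8) (3,2) (4,4) (5,9) (6,7) (7,5) (8,1) (9,6)

Row 1: attacked by (4,4)→{1,4,7}; (5,9)→{5,9}; (6,7)→{2,7}; (7,5)→{5}; (8,1)→{1,8}. Safe: 3, 6. Place at column 3.
Row 2: attacked by (1,3)→{2,3,4}; (4,4)→{2,4,6}; (5,9)→{6,9}; (6,7)→{3,7}; (7,5)→{5}; (8,1)→{1,7}. Safe: 8. Place at column 8.
Row 3: attacked by (1,3)→{1,3,5}; (2,8)→{7,8,9}; (4,4)→{3,4,5}; (5,9)→{7,9}; (6,7)→{4,7}; (7,5)→{1,5,9}; (8,1)→{1,6}. Safe: 2. Place at column 2.
Row 9: attacked by (1,3)→{3}; (2,8)→{1,8}; (3,2)→{2,8}; (4,4)→{4,9}; (5,9)→{5,9}; (6,7)→{4,7}; (7,5)→{3,5,7}; (8,1)→{1,2}. Safe: 6. Place at column 6.
Columns [3, 8, 2, 4, 9, 7, 5, 1, 6], r−c [-2, -6, 1, 0, -4, -1, 2, 7, 3], r+c [4, 10, 5, 8, 14, 13, 12, 9, 15] are all distinct, so no two queens attack.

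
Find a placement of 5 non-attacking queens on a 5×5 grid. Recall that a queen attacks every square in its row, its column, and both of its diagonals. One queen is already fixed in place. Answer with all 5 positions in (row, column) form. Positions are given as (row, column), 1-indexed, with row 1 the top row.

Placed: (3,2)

Row 1: attacked by (3,2)→{2,4}. Safe: 1, 3, 5. Place at column 1.
Row 2: attacked by (1,1)→{1,2}; (3,2)→{1,2,3}. Safe: 4, 5. Place at column 4.
Row 4: attacked by (1,1)→{1,4}; (2,4)→{2,4}; (3,2)→{1,2,3}. Safe: 5. Place at column 5.
Row 5: attacked by (1,1)→{1,5}; (2,4)→{1,4}; (3,2)→{2,4}; (4,5)→{4,5}. Safe: 3. Place at column 3.
Columns [1, 4, 2, 5, 3], r−c [0, -2, 1, -1, 2], r+c [2, 6, 5, 9, 8] are all distinct, so no two queens attack.

(1,1) (2,4) (3,2) (4,5) (5,3)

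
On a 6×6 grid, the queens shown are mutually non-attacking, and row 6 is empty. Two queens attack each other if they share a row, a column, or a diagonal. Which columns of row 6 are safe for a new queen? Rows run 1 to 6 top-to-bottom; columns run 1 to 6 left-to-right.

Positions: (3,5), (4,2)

(3,5) attacks row 6 at column 5 and diagonals 2.
(4,2) attacks row 6 at column 2 and diagonals 4.
Attacked columns: {2, 4, 5}. Safe: {1, 3, 6}.

columns 1, 3, 6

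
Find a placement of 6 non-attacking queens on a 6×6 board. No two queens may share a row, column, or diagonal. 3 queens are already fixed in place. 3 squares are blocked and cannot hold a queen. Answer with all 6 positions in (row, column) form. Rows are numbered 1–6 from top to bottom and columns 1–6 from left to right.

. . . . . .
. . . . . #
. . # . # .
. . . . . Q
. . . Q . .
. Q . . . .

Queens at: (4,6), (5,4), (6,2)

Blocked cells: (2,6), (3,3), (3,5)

Row 1: attacked by (4,6)→{3,6}; (5,4)→{4}; (6,2)→{2}. Safe: 1, 5. Place at column 5.
Row 2: attacked by (1,5)→{4,5,6}; (4,6)→{4,6}; (5,4)→{1,4}; (6,2)→{2,6}. Blocked: 6. Safe: 3. Place at column 3.
Row 3: attacked by (1,5)→{3,5}; (2,3)→{2,3,4}; (4,6)→{5,6}; (5,4)→{2,4,6}; (6,2)→{2,5}. Blocked: 3,5. Safe: 1. Place at column 1.
Columns [5, 3, 1, 6, 4, 2], r−c [-4, -1, 2, -2, 1, 4], r+c [6, 5, 4, 10, 9, 8] are all distinct, so no two queens attack.

(1,5) (2,3) (3,1) (4,6) (5,4) (6,2)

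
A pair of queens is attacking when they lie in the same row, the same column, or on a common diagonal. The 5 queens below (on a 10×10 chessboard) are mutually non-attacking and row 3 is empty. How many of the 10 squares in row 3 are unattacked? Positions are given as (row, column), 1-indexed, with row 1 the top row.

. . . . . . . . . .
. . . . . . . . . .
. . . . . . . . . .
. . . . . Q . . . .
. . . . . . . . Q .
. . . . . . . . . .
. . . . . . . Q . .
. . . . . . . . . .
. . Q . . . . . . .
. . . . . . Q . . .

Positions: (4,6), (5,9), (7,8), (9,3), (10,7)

(4,6) attacks row 3 at column 6 and diagonals 5, 7.
(5,9) attacks row 3 at column 9 and diagonals 7.
(7,8) attacks row 3 at column 8 and diagonals 4.
(9,3) attacks row 3 at column 3 and diagonals 9.
(10,7) attacks row 3 at column 7.
Attacked columns: {3, 4, 5, 6, 7, 8, 9}. Safe: {1, 2, 10}.

3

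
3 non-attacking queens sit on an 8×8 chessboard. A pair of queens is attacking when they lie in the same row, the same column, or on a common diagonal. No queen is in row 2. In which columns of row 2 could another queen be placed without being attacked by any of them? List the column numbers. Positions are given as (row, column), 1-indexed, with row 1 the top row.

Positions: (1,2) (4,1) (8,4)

(1,2) attacks row 2 at column 2 and diagonals 1, 3.
(4,1) attacks row 2 at column 1 and diagonals 3.
(8,4) attacks row 2 at column 4.
Attacked columns: {1, 2, 3, 4}. Safe: {5, 6, 7, 8}.

columns 5, 6, 7, 8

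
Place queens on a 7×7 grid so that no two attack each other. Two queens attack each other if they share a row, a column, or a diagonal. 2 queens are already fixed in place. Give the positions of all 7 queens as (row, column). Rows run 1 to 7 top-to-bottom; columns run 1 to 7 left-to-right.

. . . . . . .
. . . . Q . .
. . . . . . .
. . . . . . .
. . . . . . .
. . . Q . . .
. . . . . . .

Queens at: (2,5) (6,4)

Row 1: attacked by (2,5)→{4,5,6}; (6,4)→{4}. Safe: 1, 2, 3, 7. Place at column 7.
Row 3: attacked by (1,7)→{5,7}; (2,5)→{4,5,6}; (6,4)→{1,4,7}. Safe: 2, 3. Place at column 3.
Row 4: attacked by (1,7)→{4,7}; (2,5)→{3,5,7}; (3,3)→{2,3,4}; (6,4)→{2,4,6}. Safe: 1. Place at column 1.
Row 5: attacked by (1,7)→{3,7}; (2,5)→{2,5}; (3,3)→{1,3,5}; (4,1)→{1,2}; (6,4)→{3,4,5}. Safe: 6. Place at column 6.
Row 7: attacked by (1,7)→{1,7}; (2,5)→{5}; (3,3)→{3,7}; (4,1)→{1,4}; (5,6)→{4,6}; (6,4)→{3,4,5}. Safe: 2. Place at column 2.
Columns [7, 5, 3, 1, 6, 4, 2], r−c [-6, -3, 0, 3, -1, 2, 5], r+c [8, 7, 6, 5, 11, 10, 9] are all distinct, so no two queens attack.

(1,7) (2,5) (3,3) (4,1) (5,6) (6,4) (7,2)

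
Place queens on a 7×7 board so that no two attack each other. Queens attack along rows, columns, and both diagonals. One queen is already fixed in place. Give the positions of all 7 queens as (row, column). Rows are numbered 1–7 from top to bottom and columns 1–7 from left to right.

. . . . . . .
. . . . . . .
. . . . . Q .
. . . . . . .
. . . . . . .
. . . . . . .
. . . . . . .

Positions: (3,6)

Row 1: attacked by (3,6)→{4,6}. Safe: 1, 2, 3, 5, 7. Place at column 7.
Row 2: attacked by (1,7)→{6,7}; (3,6)→{5,6,7}. Safe: 1, 2, 3, 4. Place at column 3.
Row 4: attacked by (1,7)→{4,7}; (2,3)→{1,3,5}; (3,6)→{5,6,7}. Safe: 2. Place at column 2.
Row 5: attacked by (1,7)→{3,7}; (2,3)→{3,6}; (3,6)→{4,6}; (4,2)→{1,2,3}. Safe: 5. Place at column 5.
Row 6: attacked by (1,7)→{2,7}; (2,3)→{3,7}; (3,6)→{3,6}; (4,2)→{2,4}; (5,5)→{4,5,6}. Safe: 1. Place at column 1.
Row 7: attacked by (1,7)→{1,7}; (2,3)→{3}; (3,6)→{2,6}; (4,2)→{2,5}; (5,5)→{3,5,7}; (6,1)→{1,2}. Safe: 4. Place at column 4.
Columns [7, 3, 6, 2, 5, 1, 4], r−c [-6, -1, -3, 2, 0, 5, 3], r+c [8, 5, 9, 6, 10, 7, 11] are all distinct, so no two queens attack.

(1,7) (2,3) (3,6) (4,2) (5,5) (6,1) (7,4)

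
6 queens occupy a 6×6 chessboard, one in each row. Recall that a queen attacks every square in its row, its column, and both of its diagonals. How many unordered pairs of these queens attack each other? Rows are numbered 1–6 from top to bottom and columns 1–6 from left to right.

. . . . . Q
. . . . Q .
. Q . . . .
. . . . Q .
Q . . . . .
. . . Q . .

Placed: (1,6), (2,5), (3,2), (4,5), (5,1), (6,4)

Same column: (2,5)–(4,5) (column 5).
Same diagonal: (1,6)–(2,5) (|1−2| = |6−5| = 1).
Total attacking pairs: 2.

2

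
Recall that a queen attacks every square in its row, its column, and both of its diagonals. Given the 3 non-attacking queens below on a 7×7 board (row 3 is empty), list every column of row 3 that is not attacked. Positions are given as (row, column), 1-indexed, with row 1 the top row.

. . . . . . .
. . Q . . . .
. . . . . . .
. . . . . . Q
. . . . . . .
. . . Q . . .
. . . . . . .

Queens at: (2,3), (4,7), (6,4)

columns 5

(2,3) attacks row 3 at column 3 and diagonals 2, 4.
(4,7) attacks row 3 at column 7 and diagonals 6.
(6,4) attacks row 3 at column 4 and diagonals 1, 7.
Attacked columns: {1, 2, 3, 4, 6, 7}. Safe: {5}.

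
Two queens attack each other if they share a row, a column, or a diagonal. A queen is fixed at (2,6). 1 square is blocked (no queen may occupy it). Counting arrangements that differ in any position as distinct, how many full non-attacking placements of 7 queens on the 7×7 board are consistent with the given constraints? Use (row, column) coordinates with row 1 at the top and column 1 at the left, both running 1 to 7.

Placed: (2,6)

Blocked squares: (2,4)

Branch on row 1: col 1 → 1; col 2 → 1; col 3 → 1; col 4 → 1.
Sum: 1 + 1 + 1 + 1 = 4.

4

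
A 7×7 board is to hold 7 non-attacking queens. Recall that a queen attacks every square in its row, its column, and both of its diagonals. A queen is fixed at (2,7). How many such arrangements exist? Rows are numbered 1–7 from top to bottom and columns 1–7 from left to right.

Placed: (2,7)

7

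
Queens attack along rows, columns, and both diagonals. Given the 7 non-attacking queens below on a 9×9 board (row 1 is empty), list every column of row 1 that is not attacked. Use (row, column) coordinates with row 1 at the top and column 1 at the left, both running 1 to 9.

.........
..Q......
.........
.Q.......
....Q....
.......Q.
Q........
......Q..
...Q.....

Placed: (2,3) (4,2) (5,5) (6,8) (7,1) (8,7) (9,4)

(2,3) attacks row 1 at column 3 and diagonals 2, 4.
(4,2) attacks row 1 at column 2 and diagonals 5.
(5,5) attacks row 1 at column 5 and diagonals 1, 9.
(6,8) attacks row 1 at column 8 and diagonals 3.
(7,1) attacks row 1 at column 1 and diagonals 7.
(8,7) attacks row 1 at column 7.
(9,4) attacks row 1 at column 4.
Attacked columns: {1, 2, 3, 4, 5, 7, 8, 9}. Safe: {6}.

columns 6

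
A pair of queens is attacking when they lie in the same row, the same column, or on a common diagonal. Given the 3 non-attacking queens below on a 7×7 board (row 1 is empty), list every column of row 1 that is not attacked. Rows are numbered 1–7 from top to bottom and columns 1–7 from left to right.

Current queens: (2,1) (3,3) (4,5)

columns 4, 6, 7

(2,1) attacks row 1 at column 1 and diagonals 2.
(3,3) attacks row 1 at column 3 and diagonals 1, 5.
(4,5) attacks row 1 at column 5 and diagonals 2.
Attacked columns: {1, 2, 3, 5}. Safe: {4, 6, 7}.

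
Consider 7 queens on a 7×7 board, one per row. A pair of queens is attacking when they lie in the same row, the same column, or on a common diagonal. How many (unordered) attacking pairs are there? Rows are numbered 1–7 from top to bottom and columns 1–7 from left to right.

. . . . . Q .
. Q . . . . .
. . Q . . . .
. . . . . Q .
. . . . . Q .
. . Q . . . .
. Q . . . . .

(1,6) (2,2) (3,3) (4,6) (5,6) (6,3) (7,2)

7

Same column: (1,6)–(4,6) (column 6); (1,6)–(5,6) (column 6); (2,2)–(7,2) (column 2); (3,3)–(6,3) (column 3); (4,6)–(5,6) (column 6).
Same diagonal: (2,2)–(3,3) (|2−3| = |2−3| = 1); (6,3)–(7,2) (|6−7| = |3−2| = 1).
Total attacking pairs: 7.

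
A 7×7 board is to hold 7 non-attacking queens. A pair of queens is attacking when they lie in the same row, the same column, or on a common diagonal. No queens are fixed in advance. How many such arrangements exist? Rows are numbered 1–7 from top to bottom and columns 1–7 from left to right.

Branch on row 1: col 1 → 4; col 2 → 7; col 3 → 6; col 4 → 6; col 5 → 6; col 6 → 7; col 7 → 4.
Sum: 4 + 7 + 6 + 6 + 6 + 7 + 4 = 40.
(This is the classic 7-queens count.)

40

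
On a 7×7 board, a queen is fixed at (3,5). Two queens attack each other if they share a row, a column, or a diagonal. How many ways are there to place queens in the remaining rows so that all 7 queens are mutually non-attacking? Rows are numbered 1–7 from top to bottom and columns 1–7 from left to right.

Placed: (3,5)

Branch on row 1: col 1 → 1; col 2 → 1; col 4 → 2; col 6 → 2.
Sum: 1 + 1 + 2 + 2 = 6.

6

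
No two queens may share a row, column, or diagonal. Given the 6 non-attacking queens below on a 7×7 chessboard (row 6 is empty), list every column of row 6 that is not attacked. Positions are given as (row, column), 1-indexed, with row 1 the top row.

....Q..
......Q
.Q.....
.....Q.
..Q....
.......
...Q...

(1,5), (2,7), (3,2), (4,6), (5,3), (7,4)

columns 1

(1,5) attacks row 6 at column 5.
(2,7) attacks row 6 at column 7 and diagonals 3.
(3,2) attacks row 6 at column 2 and diagonals 5.
(4,6) attacks row 6 at column 6 and diagonals 4.
(5,3) attacks row 6 at column 3 and diagonals 2, 4.
(7,4) attacks row 6 at column 4 and diagonals 3, 5.
Attacked columns: {2, 3, 4, 5, 6, 7}. Safe: {1}.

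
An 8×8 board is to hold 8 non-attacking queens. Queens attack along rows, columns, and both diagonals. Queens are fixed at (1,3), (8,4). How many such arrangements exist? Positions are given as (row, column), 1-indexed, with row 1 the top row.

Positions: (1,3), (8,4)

3

Branch on row 2: col 1 → 0; col 5 → 0; col 6 → 3; col 7 → 0; col 8 → 0.
Sum: 0 + 0 + 3 + 0 + 0 = 3.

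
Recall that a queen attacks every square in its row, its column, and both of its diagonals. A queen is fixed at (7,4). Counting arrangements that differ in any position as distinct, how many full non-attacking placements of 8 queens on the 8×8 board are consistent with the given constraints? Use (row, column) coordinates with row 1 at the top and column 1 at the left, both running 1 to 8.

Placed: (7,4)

Branch on row 1: col 1 → 0; col 2 → 0; col 3 → 3; col 5 → 3; col 6 → 1; col 7 → 0; col 8 → 1.
Sum: 0 + 0 + 3 + 3 + 1 + 0 + 1 = 8.

8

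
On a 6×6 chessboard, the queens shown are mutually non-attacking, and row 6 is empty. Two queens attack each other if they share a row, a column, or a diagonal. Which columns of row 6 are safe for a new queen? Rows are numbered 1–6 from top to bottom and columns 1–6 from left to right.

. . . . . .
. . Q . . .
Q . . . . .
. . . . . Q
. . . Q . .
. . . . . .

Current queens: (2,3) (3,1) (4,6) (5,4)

columns 2

(2,3) attacks row 6 at column 3.
(3,1) attacks row 6 at column 1 and diagonals 4.
(4,6) attacks row 6 at column 6 and diagonals 4.
(5,4) attacks row 6 at column 4 and diagonals 3, 5.
Attacked columns: {1, 3, 4, 5, 6}. Safe: {2}.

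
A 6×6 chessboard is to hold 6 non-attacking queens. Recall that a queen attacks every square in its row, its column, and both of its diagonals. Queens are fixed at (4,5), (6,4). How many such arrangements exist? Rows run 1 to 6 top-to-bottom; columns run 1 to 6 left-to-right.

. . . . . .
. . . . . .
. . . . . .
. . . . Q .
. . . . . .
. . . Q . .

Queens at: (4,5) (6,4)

1

Branch on row 1: col 1 → 0; col 3 → 1; col 6 → 0.
Sum: 0 + 1 + 0 = 1.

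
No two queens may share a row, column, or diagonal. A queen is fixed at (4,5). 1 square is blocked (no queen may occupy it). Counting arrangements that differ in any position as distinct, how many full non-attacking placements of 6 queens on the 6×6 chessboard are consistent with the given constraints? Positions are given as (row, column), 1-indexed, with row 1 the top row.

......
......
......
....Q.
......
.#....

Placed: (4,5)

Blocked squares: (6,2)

1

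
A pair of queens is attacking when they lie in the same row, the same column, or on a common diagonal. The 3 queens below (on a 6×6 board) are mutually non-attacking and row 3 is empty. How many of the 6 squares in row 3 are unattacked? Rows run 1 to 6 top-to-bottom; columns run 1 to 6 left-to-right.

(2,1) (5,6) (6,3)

1

(2,1) attacks row 3 at column 1 and diagonals 2.
(5,6) attacks row 3 at column 6 and diagonals 4.
(6,3) attacks row 3 at column 3 and diagonals 6.
Attacked columns: {1, 2, 3, 4, 6}. Safe: {5}.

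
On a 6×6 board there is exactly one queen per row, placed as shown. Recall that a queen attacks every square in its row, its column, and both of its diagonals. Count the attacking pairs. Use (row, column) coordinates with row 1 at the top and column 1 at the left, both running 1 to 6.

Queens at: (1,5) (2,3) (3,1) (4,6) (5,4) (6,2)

0

All columns are distinct and no two queens satisfy |Δrow| = |Δcol|, so no pair attacks.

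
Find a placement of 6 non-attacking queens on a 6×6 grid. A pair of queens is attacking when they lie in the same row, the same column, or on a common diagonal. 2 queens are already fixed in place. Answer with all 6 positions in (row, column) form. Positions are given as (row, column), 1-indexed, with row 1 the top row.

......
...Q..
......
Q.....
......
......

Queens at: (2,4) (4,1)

Row 1: attacked by (2,4)→{3,4,5}; (4,1)→{1,4}. Safe: 2, 6. Place at column 2.
Row 3: attacked by (1,2)→{2,4}; (2,4)→{3,4,5}; (4,1)→{1,2}. Safe: 6. Place at column 6.
Row 5: attacked by (1,2)→{2,6}; (2,4)→{1,4}; (3,6)→{4,6}; (4,1)→{1,2}. Safe: 3, 5. Place at column 3.
Row 6: attacked by (1,2)→{2}; (2,4)→{4}; (3,6)→{3,6}; (4,1)→{1,3}; (5,3)→{2,3,4}. Safe: 5. Place at column 5.
Columns [2, 4, 6, 1, 3, 5], r−c [-1, -2, -3, 3, 2, 1], r+c [3, 6, 9, 5, 8, 11] are all distinct, so no two queens attack.

(1,2) (2,4) (3,6) (4,1) (5,3) (6,5)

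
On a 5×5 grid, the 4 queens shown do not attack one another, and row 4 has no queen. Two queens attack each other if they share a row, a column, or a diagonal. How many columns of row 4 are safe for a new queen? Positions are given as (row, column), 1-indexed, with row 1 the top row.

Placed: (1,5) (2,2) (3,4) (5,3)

(1,5) attacks row 4 at column 5 and diagonals 2.
(2,2) attacks row 4 at column 2 and diagonals 4.
(3,4) attacks row 4 at column 4 and diagonals 3, 5.
(5,3) attacks row 4 at column 3 and diagonals 2, 4.
Attacked columns: {2, 3, 4, 5}. Safe: {1}.

1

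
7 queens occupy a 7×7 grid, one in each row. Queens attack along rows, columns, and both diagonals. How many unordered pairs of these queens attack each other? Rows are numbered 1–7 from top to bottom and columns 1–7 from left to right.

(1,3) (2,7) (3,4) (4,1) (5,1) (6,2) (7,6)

2

Same column: (4,1)–(5,1) (column 1).
Same diagonal: (5,1)–(6,2) (|5−6| = |1−2| = 1).
Total attacking pairs: 2.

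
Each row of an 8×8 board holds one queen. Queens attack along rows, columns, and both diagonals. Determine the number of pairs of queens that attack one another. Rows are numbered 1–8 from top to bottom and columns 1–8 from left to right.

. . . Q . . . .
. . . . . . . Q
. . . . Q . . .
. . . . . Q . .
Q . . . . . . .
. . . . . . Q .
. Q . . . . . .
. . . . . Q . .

Same column: (4,6)–(8,6) (column 6).
Same diagonal: (2,8)–(4,6) (|2−4| = |8−6| = 2); (3,5)–(4,6) (|3−4| = |5−6| = 1).
Total attacking pairs: 3.

3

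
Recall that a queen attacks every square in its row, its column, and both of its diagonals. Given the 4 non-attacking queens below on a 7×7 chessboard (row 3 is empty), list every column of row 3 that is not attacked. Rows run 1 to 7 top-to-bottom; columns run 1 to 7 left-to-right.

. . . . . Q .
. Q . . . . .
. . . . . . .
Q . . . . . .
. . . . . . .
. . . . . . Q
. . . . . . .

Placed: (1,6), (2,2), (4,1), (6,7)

(1,6) attacks row 3 at column 6 and diagonals 4.
(2,2) attacks row 3 at column 2 and diagonals 1, 3.
(4,1) attacks row 3 at column 1 and diagonals 2.
(6,7) attacks row 3 at column 7 and diagonals 4.
Attacked columns: {1, 2, 3, 4, 6, 7}. Safe: {5}.

columns 5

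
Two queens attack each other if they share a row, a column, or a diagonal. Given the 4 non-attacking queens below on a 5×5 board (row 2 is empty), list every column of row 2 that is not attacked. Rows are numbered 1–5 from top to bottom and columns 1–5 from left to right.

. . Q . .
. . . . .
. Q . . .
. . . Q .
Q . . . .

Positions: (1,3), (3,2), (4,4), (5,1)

(1,3) attacks row 2 at column 3 and diagonals 2, 4.
(3,2) attacks row 2 at column 2 and diagonals 1, 3.
(4,4) attacks row 2 at column 4 and diagonals 2.
(5,1) attacks row 2 at column 1 and diagonals 4.
Attacked columns: {1, 2, 3, 4}. Safe: {5}.

columns 5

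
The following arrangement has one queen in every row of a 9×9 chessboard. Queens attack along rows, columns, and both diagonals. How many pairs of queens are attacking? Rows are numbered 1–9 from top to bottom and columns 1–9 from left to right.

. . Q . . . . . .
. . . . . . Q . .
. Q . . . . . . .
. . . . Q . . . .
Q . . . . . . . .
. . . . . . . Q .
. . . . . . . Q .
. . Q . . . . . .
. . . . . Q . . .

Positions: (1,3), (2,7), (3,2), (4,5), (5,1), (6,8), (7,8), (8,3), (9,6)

Same column: (1,3)–(8,3) (column 3); (6,8)–(7,8) (column 8).
Same diagonal: (1,3)–(6,8) (|1−6| = |3−8| = 5); (2,7)–(4,5) (|2−4| = |7−5| = 2); (4,5)–(7,8) (|4−7| = |5−8| = 3); (7,8)–(9,6) (|7−9| = |8−6| = 2).
Total attacking pairs: 6.

6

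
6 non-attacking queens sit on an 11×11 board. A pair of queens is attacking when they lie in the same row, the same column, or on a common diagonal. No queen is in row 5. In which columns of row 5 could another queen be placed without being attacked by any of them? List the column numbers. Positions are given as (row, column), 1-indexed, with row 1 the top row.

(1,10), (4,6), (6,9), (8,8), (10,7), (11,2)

columns 1, 3, 4

(1,10) attacks row 5 at column 10 and diagonals 6.
(4,6) attacks row 5 at column 6 and diagonals 5, 7.
(6,9) attacks row 5 at column 9 and diagonals 8, 10.
(8,8) attacks row 5 at column 8 and diagonals 5, 11.
(10,7) attacks row 5 at column 7 and diagonals 2.
(11,2) attacks row 5 at column 2 and diagonals 8.
Attacked columns: {2, 5, 6, 7, 8, 9, 10, 11}. Safe: {1, 3, 4}.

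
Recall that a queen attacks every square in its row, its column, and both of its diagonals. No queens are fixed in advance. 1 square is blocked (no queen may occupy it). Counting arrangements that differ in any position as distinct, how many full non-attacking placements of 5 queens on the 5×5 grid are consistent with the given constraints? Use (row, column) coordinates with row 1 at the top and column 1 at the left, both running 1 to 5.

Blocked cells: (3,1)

Branch on row 1: col 1 → 2; col 2 → 1; col 3 → 2; col 4 → 2; col 5 → 1.
Sum: 2 + 1 + 2 + 2 + 1 = 8.

8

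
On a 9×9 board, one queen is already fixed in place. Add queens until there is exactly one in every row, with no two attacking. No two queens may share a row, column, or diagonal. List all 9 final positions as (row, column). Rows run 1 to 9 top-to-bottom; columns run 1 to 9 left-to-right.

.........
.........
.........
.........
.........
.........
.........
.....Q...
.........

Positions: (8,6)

Row 1: attacked by (8,6)→{6}. Safe: 1, 2, 3, 4, 5, 7, 8, 9. Place at column 5.
Row 2: attacked by (1,5)→{4,5,6}; (8,6)→{6}. Safe: 1, 2, 3, 7, 8, 9. Place at column 2.
Row 3: attacked by (1,5)→{3,5,7}; (2,2)→{1,2,3}; (8,6)→{1,6}. Safe: 4, 8, 9. Place at column 4.
Row 4: attacked by (1,5)→{2,5,8}; (2,2)→{2,4}; (3,4)→{3,4,5}; (8,6)→{2,6}. Safe: 1, 7, 9. Place at column 1.
Row 5: attacked by (1,5)→{1,5,9}; (2,2)→{2,5}; (3,4)→{2,4,6}; (4,1)→{1,2}; (8,6)→{3,6,9}. Safe: 7, 8. Place at column 7.
Row 6: attacked by (1,5)→{5}; (2,2)→{2,6}; (3,4)→{1,4,7}; (4,1)→{1,3}; (5,7)→{6,7,8}; (8,6)→{4,6,8}. Safe: 9. Place at column 9.
Row 7: attacked by (1,5)→{5}; (2,2)→{2,7}; (3,4)→{4,8}; (4,1)→{1,4}; (5,7)→{5,7,9}; (6,9)→{8,9}; (8,6)→{5,6,7}. Safe: 3. Place at column 3.
Row 9: attacked by (1,5)→{5}; (2,2)→{2,9}; (3,4)→{4}; (4,1)→{1,6}; (5,7)→{3,7}; (6,9)→{6,9}; (7,3)→{1,3,5}; (8,6)→{5,6,7}. Safe: 8. Place at column 8.
Columns [5, 2, 4, 1, 7, 9, 3, 6, 8], r−c [-4, 0, -1, 3, -2, -3, 4, 2, 1], r+c [6, 4, 7, 5, 12, 15, 10, 14, 17] are all distinct, so no two queens attack.

(1,5) (2,2) (3,4) (4,1) (5,7) (6,9) (7,3) (8,6) (9,8)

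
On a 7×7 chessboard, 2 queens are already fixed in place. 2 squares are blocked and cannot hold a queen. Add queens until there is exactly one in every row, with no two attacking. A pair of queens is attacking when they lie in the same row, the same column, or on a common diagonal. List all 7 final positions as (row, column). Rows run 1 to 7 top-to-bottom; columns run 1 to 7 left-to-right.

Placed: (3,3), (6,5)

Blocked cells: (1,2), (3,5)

(1,4) (2,7) (3,3) (4,6) (5,2) (6,5) (7,1)

Row 1: attacked by (3,3)→{1,3,5}; (6,5)→{5}. Blocked: 2. Safe: 4, 6, 7. Place at column 4.
Row 2: attacked by (1,4)→{3,4,5}; (3,3)→{2,3,4}; (6,5)→{1,5}. Safe: 6, 7. Place at column 7.
Row 4: attacked by (1,4)→{1,4,7}; (2,7)→{5,7}; (3,3)→{2,3,4}; (6,5)→{3,5,7}. Safe: 6. Place at column 6.
Row 5: attacked by (1,4)→{4}; (2,7)→{4,7}; (3,3)→{1,3,5}; (4,6)→{5,6,7}; (6,5)→{4,5,6}. Safe: 2. Place at column 2.
Row 7: attacked by (1,4)→{4}; (2,7)→{2,7}; (3,3)→{3,7}; (4,6)→{3,6}; (5,2)→{2,4}; (6,5)→{4,5,6}. Safe: 1. Place at column 1.
Columns [4, 7, 3, 6, 2, 5, 1], r−c [-3, -5, 0, -2, 3, 1, 6], r+c [5, 9, 6, 10, 7, 11, 8] are all distinct, so no two queens attack.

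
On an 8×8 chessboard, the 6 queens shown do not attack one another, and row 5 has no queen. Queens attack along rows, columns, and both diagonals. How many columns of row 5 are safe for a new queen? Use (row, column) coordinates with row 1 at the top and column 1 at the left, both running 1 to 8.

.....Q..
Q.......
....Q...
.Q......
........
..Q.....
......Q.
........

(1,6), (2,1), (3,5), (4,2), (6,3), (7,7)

1

(1,6) attacks row 5 at column 6 and diagonals 2.
(2,1) attacks row 5 at column 1 and diagonals 4.
(3,5) attacks row 5 at column 5 and diagonals 3, 7.
(4,2) attacks row 5 at column 2 and diagonals 1, 3.
(6,3) attacks row 5 at column 3 and diagonals 2, 4.
(7,7) attacks row 5 at column 7 and diagonals 5.
Attacked columns: {1, 2, 3, 4, 5, 6, 7}. Safe: {8}.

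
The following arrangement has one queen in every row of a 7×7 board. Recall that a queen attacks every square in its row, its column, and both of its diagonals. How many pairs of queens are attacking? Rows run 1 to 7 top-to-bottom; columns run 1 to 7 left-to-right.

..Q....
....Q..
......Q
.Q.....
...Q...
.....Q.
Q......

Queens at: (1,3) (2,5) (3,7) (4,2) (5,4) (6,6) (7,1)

All columns are distinct and no two queens satisfy |Δrow| = |Δcol|, so no pair attacks.

0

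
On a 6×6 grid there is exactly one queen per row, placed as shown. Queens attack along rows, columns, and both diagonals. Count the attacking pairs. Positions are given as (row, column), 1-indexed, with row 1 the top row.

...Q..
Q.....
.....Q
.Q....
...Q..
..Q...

Same column: (1,4)–(5,4) (column 4).
Same diagonal: (1,4)–(3,6) (|1−3| = |4−6| = 2); (2,1)–(5,4) (|2−5| = |1−4| = 3); (3,6)–(5,4) (|3−5| = |6−4| = 2); (3,6)–(6,3) (|3−6| = |6−3| = 3); (5,4)–(6,3) (|5−6| = |4−3| = 1).
Total attacking pairs: 6.

6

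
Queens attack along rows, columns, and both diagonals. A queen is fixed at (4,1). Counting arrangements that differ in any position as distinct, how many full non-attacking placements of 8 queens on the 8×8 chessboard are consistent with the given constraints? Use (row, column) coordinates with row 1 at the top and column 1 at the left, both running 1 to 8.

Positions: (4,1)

Branch on row 1: col 2 → 2; col 3 → 4; col 5 → 5; col 6 → 4; col 7 → 2; col 8 → 1.
Sum: 2 + 4 + 5 + 4 + 2 + 1 = 18.

18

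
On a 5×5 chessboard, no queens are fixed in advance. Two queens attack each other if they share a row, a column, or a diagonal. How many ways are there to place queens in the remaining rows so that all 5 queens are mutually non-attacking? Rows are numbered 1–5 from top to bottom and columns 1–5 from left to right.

Branch on row 1: col 1 → 2; col 2 → 2; col 3 → 2; col 4 → 2; col 5 → 2.
Sum: 2 + 2 + 2 + 2 + 2 = 10.
(This is the classic 5-queens count.)

10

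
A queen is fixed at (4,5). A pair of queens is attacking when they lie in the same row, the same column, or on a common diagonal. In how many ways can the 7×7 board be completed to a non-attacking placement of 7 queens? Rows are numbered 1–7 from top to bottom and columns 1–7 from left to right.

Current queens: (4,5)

Branch on row 1: col 1 → 0; col 3 → 1; col 4 → 1; col 6 → 1; col 7 → 1.
Sum: 0 + 1 + 1 + 1 + 1 = 4.

4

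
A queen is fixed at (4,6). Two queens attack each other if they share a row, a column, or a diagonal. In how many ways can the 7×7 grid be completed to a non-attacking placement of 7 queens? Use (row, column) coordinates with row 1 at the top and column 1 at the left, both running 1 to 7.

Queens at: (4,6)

6

Branch on row 1: col 1 → 1; col 2 → 0; col 4 → 2; col 5 → 2; col 7 → 1.
Sum: 1 + 0 + 2 + 2 + 1 = 6.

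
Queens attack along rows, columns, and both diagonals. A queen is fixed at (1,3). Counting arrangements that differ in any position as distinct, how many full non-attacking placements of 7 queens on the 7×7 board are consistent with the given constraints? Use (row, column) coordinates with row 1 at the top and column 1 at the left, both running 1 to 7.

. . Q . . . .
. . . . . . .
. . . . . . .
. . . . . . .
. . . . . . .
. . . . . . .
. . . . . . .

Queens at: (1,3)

Branch on row 2: col 1 → 2; col 5 → 1; col 6 → 1; col 7 → 2.
Sum: 2 + 1 + 1 + 2 = 6.

6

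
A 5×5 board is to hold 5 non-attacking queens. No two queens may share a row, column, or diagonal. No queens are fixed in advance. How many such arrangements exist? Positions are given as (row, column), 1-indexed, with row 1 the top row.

10

Branch on row 1: col 1 → 2; col 2 → 2; col 3 → 2; col 4 → 2; col 5 → 2.
Sum: 2 + 2 + 2 + 2 + 2 = 10.
(This is the classic 5-queens count.)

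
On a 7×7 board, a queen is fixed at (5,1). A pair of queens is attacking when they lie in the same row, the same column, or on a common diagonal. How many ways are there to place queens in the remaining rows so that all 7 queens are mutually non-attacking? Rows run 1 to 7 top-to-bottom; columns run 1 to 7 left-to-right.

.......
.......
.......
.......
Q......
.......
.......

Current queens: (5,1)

6

Branch on row 1: col 2 → 2; col 3 → 1; col 4 → 0; col 6 → 2; col 7 → 1.
Sum: 2 + 1 + 0 + 2 + 1 = 6.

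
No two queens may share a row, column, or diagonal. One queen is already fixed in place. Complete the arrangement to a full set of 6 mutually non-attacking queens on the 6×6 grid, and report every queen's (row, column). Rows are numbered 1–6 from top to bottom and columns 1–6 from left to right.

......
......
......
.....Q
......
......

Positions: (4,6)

(1,5) (2,3) (3,1) (4,6) (5,4) (6,2)

Row 1: attacked by (4,6)→{3,6}. Safe: 1, 2, 4, 5. Place at column 5.
Row 2: attacked by (1,5)→{4,5,6}; (4,6)→{4,6}. Safe: 1, 2, 3. Place at column 3.
Row 3: attacked by (1,5)→{3,5}; (2,3)→{2,3,4}; (4,6)→{5,6}. Safe: 1. Place at column 1.
Row 5: attacked by (1,5)→{1,5}; (2,3)→{3,6}; (3,1)→{1,3}; (4,6)→{5,6}. Safe: 2, 4. Place at column 4.
Row 6: attacked by (1,5)→{5}; (2,3)→{3}; (3,1)→{1,4}; (4,6)→{4,6}; (5,4)→{3,4,5}. Safe: 2. Place at column 2.
Columns [5, 3, 1, 6, 4, 2], r−c [-4, -1, 2, -2, 1, 4], r+c [6, 5, 4, 10, 9, 8] are all distinct, so no two queens attack.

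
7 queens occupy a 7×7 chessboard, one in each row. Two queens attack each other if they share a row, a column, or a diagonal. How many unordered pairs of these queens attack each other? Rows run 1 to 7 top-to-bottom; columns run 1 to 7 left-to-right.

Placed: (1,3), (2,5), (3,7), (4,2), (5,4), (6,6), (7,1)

0

All columns are distinct and no two queens satisfy |Δrow| = |Δcol|, so no pair attacks.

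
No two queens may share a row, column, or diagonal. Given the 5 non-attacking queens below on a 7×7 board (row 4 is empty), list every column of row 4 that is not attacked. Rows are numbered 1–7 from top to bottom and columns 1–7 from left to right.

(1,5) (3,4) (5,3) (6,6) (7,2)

(1,5) attacks row 4 at column 5 and diagonals 2.
(3,4) attacks row 4 at column 4 and diagonals 3, 5.
(5,3) attacks row 4 at column 3 and diagonals 2, 4.
(6,6) attacks row 4 at column 6 and diagonals 4.
(7,2) attacks row 4 at column 2 and diagonals 5.
Attacked columns: {2, 3, 4, 5, 6}. Safe: {1, 7}.

columns 1, 7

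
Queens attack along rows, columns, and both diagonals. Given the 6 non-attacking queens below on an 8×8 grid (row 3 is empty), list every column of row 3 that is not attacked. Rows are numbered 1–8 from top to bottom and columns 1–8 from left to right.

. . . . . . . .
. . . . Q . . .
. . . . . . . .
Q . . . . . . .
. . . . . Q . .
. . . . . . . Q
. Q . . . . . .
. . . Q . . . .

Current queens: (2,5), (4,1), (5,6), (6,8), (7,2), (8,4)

columns 3, 7

(2,5) attacks row 3 at column 5 and diagonals 4, 6.
(4,1) attacks row 3 at column 1 and diagonals 2.
(5,6) attacks row 3 at column 6 and diagonals 4, 8.
(6,8) attacks row 3 at column 8 and diagonals 5.
(7,2) attacks row 3 at column 2 and diagonals 6.
(8,4) attacks row 3 at column 4.
Attacked columns: {1, 2, 4, 5, 6, 8}. Safe: {3, 7}.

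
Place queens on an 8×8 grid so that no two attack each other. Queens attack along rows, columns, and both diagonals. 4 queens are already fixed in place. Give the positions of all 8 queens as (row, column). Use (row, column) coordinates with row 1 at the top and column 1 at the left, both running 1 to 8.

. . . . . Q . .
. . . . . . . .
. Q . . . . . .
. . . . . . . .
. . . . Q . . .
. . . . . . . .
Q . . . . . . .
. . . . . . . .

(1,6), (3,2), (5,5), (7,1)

(1,6) (2,4) (3,2) (4,8) (5,5) (6,7) (7,1) (8,3)

Row 2: attacked by (1,6)→{5,6,7}; (3,2)→{1,2,3}; (5,5)→{2,5,8}; (7,1)→{1,6}. Safe: 4. Place at column 4.
Row 4: attacked by (1,6)→{3,6}; (2,4)→{2,4,6}; (3,2)→{1,2,3}; (5,5)→{4,5,6}; (7,1)→{1,4}. Safe: 7, 8. Place at column 8.
Row 6: attacked by (1,6)→{1,6}; (2,4)→{4,8}; (3,2)→{2,5}; (4,8)→{6,8}; (5,5)→{4,5,6}; (7,1)→{1,2}. Safe: 3, 7. Place at column 7.
Row 8: attacked by (1,6)→{6}; (2,4)→{4}; (3,2)→{2,7}; (4,8)→{4,8}; (5,5)→{2,5,8}; (6,7)→{5,7}; (7,1)→{1,2}. Safe: 3. Place at column 3.
Columns [6, 4, 2, 8, 5, 7, 1, 3], r−c [-5, -2, 1, -4, 0, -1, 6, 5], r+c [7, 6, 5, 12, 10, 13, 8, 11] are all distinct, so no two queens attack.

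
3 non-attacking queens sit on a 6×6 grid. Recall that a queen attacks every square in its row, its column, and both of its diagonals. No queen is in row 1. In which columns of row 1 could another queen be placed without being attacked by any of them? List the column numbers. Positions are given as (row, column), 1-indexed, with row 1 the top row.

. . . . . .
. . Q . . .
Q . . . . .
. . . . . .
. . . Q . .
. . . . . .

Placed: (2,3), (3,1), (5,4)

columns 5, 6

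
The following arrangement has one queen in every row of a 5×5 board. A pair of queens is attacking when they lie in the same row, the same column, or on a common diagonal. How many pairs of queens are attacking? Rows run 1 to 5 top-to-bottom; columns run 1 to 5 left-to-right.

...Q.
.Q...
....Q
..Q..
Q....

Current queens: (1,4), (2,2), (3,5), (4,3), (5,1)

All columns are distinct and no two queens satisfy |Δrow| = |Δcol|, so no pair attacks.

0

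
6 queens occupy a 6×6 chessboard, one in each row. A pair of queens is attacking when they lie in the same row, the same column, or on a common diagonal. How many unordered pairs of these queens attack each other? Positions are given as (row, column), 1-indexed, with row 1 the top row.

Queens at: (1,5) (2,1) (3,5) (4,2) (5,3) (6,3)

5

Same column: (1,5)–(3,5) (column 5); (5,3)–(6,3) (column 3).
Same diagonal: (1,5)–(4,2) (|1−4| = |5−2| = 3); (3,5)–(5,3) (|3−5| = |5−3| = 2); (4,2)–(5,3) (|4−5| = |2−3| = 1).
Total attacking pairs: 5.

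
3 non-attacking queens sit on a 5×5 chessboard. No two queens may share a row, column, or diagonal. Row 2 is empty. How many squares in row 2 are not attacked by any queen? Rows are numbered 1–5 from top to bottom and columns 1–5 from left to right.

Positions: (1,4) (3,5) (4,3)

1

(1,4) attacks row 2 at column 4 and diagonals 3, 5.
(3,5) attacks row 2 at column 5 and diagonals 4.
(4,3) attacks row 2 at column 3 and diagonals 1, 5.
Attacked columns: {1, 3, 4, 5}. Safe: {2}.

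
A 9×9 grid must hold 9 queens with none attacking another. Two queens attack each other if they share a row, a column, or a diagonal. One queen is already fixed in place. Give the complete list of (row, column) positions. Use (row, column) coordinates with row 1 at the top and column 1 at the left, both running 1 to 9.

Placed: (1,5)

(1,5) (2,9) (3,4) (4,6) (5,8) (6,2) (7,7) (8,1) (9,3)

Row 2: attacked by (1,5)→{4,5,6}. Safe: 1, 2, 3, 7, 8, 9. Place at column 9.
Row 3: attacked by (1,5)→{3,5,7}; (2,9)→{8,9}. Safe: 1, 2, 4, 6. Place at column 4.
Row 4: attacked by (1,5)→{2,5,8}; (2,9)→{7,9}; (3,4)→{3,4,5}. Safe: 1, 6. Place at column 6.
Row 5: attacked by (1,5)→{1,5,9}; (2,9)→{6,9}; (3,4)→{2,4,6}; (4,6)→{5,6,7}. Safe: 3, 8. Place at column 8.
Row 6: attacked by (1,5)→{5}; (2,9)→{5,9}; (3,4)→{1,4,7}; (4,6)→{4,6,8}; (5,8)→{7,8,9}. Safe: 2, 3. Place at column 2.
Row 7: attacked by (1,5)→{5}; (2,9)→{4,9}; (3,4)→{4,8}; (4,6)→{3,6,9}; (5,8)→{6,8}; (6,2)→{1,2,3}. Safe: 7. Place at column 7.
Row 8: attacked by (1,5)→{5}; (2,9)→{3,9}; (3,4)→{4,9}; (4,6)→{2,6}; (5,8)→{5,8}; (6,2)→{2,4}; (7,7)→{6,7,8}. Safe: 1. Place at column 1.
Row 9: attacked by (1,5)→{5}; (2,9)→{2,9}; (3,4)→{4}; (4,6)→{1,6}; (5,8)→{4,8}; (6,2)→{2,5}; (7,7)→{5,7,9}; (8,1)→{1,2}. Safe: 3. Place at column 3.
Columns [5, 9, 4, 6, 8, 2, 7, 1, 3], r−c [-4, -7, -1, -2, -3, 4, 0, 7, 6], r+c [6, 11, 7, 10, 13, 8, 14, 9, 12] are all distinct, so no two queens attack.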